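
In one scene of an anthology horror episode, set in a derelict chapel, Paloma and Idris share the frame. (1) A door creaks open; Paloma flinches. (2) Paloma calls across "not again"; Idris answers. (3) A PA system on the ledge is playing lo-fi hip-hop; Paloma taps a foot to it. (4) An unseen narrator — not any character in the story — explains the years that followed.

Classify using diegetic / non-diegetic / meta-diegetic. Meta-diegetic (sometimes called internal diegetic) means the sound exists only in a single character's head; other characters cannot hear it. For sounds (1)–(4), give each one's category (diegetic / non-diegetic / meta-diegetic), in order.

diegetic, diegetic, diegetic, non-diegetic

(1) a door is a real object/event in the scene's world → diegetic.
(2) spoken by a character present in the story world → diegetic.
Sound (3): the music comes from an on-screen device that Paloma responds to, so diegetic.
Sound (4): the narrator exists outside the story world, addressing only the audience, so non-diegetic.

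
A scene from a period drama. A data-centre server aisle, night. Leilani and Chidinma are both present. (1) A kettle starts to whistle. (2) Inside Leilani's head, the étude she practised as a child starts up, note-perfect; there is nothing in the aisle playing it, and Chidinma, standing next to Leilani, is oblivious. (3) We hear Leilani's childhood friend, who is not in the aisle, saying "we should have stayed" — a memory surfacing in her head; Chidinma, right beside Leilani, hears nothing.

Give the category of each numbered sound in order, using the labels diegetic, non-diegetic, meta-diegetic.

(1) is diegetic: an in-world source (a kettle); characters could hear it.
Sound (2): remembered music, private to Leilani — Chidinma is oblivious because it isn't in the room, so meta-diegetic.
(3) is meta-diegetic: it's Leilani's recollection rendered as sound; the other character can't hear it.

diegetic, meta-diegetic, meta-diegetic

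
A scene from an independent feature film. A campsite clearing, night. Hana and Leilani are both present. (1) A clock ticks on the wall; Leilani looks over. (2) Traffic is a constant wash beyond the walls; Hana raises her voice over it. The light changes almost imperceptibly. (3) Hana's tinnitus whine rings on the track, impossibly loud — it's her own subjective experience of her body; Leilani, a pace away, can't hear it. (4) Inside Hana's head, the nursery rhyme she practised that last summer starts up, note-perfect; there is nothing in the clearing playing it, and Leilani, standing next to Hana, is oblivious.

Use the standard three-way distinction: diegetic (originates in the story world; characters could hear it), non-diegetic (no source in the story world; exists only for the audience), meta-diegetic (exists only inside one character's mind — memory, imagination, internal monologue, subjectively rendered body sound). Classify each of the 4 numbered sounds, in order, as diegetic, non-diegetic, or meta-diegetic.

(1) the sound comes from a clock physically present in the location → diegetic.
Sound (2): it's the actual ambient sound of the location, so diegetic.
(3) it's Hana's internal bodily sensation rendered as sound; only Hana 'hears' it → meta-diegetic.
(4) is meta-diegetic: it lives in Hana's subjectivity, not in the clearing.

diegetic, diegetic, meta-diegetic, meta-diegetic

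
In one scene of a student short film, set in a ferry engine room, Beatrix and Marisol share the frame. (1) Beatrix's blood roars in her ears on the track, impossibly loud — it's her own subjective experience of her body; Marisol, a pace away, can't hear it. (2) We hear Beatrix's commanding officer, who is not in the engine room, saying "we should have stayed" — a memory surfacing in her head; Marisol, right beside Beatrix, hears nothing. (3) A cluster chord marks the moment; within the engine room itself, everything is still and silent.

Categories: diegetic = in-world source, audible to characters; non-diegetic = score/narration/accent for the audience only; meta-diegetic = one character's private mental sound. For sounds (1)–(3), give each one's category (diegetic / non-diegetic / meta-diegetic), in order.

(1) is meta-diegetic: point-of-audition from inside Beatrix's body; not a sound in the room.
Sound (2): a remembered line, private to Beatrix — not present in the room, not audible to Marisol, so meta-diegetic.
(3) an editorial stinger — it belongs to the cut, not the story world → non-diegetic.

meta-diegetic, meta-diegetic, non-diegetic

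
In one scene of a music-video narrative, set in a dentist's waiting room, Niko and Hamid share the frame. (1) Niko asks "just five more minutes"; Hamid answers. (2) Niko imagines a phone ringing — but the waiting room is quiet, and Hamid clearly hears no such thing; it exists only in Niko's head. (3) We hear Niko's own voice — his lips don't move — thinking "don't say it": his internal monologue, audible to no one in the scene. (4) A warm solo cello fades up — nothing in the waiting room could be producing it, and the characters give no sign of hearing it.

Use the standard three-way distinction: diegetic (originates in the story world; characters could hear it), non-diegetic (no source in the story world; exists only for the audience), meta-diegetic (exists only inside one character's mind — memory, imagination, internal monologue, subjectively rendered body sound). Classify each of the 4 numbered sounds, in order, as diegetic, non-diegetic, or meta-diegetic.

diegetic, meta-diegetic, meta-diegetic, non-diegetic

(1) Niko is a character speaking aloud in the scene → diegetic.
(2) is meta-diegetic: subjective to Niko: the waiting room is silent and Hamid hears nothing.
(3) is meta-diegetic: Niko's thought-voice: a private mental sound no other character can hear.
(4) is non-diegetic: nothing in the waiting room produces it and the characters don't hear it — pure soundtrack.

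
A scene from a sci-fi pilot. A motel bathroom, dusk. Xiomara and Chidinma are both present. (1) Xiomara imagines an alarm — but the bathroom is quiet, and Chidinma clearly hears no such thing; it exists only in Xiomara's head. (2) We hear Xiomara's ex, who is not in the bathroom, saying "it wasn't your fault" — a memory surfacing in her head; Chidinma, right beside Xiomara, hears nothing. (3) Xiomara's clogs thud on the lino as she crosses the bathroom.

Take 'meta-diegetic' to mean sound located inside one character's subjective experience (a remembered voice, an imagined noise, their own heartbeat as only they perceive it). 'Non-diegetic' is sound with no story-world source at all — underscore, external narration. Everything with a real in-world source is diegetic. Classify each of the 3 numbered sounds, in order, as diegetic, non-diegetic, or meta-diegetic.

meta-diegetic, meta-diegetic, diegetic

(1) subjective to Xiomara: the bathroom is silent and Chidinma hears nothing → meta-diegetic.
Sound (2): it's Xiomara's recollection rendered as sound; the other character can't hear it, so meta-diegetic.
(3) Xiomara's footsteps are produced in the story world → diegetic.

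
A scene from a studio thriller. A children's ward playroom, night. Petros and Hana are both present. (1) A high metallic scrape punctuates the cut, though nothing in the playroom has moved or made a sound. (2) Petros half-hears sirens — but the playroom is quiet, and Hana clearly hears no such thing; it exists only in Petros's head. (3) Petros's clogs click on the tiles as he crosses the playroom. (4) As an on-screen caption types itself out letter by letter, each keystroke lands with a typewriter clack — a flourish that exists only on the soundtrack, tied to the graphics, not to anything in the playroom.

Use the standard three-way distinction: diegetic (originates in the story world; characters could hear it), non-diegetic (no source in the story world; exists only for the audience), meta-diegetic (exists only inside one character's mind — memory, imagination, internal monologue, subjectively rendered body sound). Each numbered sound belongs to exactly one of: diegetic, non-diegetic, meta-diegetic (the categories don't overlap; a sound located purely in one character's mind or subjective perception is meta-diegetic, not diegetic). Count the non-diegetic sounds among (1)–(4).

Sound (1): an editorial stinger — it belongs to the cut, not the story world, so non-diegetic.
(2) the sound is imagined by Petros; nothing in the story world is producing it and Hana can't hear it → meta-diegetic.
Sound (3): it's the physical sound of Petros moving in the space, so diegetic.
(4) the caption isn't part of the story world, so neither is the sound tied to it → non-diegetic.
So 2 of the 4 are non-diegetic: (1), (4).

2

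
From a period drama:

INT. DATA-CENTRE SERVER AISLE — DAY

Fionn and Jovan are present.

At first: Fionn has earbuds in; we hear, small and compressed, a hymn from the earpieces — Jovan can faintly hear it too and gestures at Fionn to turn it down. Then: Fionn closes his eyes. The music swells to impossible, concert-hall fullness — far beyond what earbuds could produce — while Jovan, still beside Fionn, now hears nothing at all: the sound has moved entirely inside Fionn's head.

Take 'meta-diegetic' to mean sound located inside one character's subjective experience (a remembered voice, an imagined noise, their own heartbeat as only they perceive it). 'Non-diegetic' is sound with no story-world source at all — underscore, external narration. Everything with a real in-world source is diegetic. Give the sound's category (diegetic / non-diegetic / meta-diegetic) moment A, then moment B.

Moment A: the earbuds are a physical source both characters can hear → diegetic.
Moment B: the music now exists only as Fionn's subjective experience; Jovan can no longer hear it → meta-diegetic.

diegetic, meta-diegetic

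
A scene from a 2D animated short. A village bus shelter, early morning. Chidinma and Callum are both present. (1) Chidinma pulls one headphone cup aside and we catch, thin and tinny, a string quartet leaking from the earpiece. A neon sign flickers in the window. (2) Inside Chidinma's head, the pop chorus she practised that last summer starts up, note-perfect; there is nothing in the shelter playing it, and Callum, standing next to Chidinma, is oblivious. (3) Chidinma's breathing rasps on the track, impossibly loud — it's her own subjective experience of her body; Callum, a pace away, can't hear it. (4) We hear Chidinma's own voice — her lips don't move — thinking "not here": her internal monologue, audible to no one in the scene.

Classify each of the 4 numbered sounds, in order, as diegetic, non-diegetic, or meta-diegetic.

diegetic, meta-diegetic, meta-diegetic, meta-diegetic

(1) it's leaking from a physical pair of headphones in the scene → diegetic.
Sound (2): it lives in Chidinma's subjectivity, not in the shelter, so meta-diegetic.
(3) a subjective body sound — Chidinma's private perception, inaudible to Callum → meta-diegetic.
(4) Chidinma's thought-voice: a private mental sound no other character can hear → meta-diegetic.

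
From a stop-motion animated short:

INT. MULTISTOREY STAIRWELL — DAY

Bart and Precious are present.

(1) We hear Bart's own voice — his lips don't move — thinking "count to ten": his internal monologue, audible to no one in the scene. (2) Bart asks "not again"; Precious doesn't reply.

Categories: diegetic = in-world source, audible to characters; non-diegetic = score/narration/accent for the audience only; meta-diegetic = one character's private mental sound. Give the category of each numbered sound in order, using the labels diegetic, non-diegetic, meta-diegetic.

(1) is meta-diegetic: internal monologue — inside Bart's mind, not spoken into the scene.
(2) on-screen dialogue — Bart speaks and Precious is there to hear → diegetic.

meta-diegetic, diegetic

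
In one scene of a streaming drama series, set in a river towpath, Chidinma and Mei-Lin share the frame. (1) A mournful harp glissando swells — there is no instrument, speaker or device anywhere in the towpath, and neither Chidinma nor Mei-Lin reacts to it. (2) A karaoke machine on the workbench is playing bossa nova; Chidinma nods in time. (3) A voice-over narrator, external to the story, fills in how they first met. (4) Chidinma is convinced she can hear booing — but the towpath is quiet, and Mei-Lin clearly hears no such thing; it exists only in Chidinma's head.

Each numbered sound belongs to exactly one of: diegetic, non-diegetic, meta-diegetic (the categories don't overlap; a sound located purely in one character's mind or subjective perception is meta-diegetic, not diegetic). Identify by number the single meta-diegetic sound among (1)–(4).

(1) is non-diegetic: nothing in the towpath produces it and the characters don't hear it — pure soundtrack.
(2) the music comes from an on-screen device that Chidinma responds to → diegetic.
(3) external voice-over — not a character, not heard by anyone in the scene → non-diegetic.
(4) subjective to Chidinma: the towpath is silent and Mei-Lin hears nothing → meta-diegetic.
Only (4) is meta-diegetic.

4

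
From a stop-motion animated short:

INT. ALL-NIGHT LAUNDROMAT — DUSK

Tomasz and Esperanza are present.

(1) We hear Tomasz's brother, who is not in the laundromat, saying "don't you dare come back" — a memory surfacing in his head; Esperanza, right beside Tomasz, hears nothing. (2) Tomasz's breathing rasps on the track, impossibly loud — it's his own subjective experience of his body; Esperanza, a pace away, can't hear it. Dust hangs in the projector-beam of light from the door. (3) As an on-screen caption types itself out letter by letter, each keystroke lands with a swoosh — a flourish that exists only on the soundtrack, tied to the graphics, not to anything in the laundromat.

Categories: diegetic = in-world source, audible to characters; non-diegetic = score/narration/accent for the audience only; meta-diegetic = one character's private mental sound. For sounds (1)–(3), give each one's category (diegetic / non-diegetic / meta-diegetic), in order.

meta-diegetic, meta-diegetic, non-diegetic

(1) a remembered line, private to Tomasz — not present in the room, not audible to Esperanza → meta-diegetic.
(2) is meta-diegetic: a subjective body sound — Tomasz's private perception, inaudible to Esperanza.
(3) is non-diegetic: it accompanies on-screen graphics, not anything inside the story world.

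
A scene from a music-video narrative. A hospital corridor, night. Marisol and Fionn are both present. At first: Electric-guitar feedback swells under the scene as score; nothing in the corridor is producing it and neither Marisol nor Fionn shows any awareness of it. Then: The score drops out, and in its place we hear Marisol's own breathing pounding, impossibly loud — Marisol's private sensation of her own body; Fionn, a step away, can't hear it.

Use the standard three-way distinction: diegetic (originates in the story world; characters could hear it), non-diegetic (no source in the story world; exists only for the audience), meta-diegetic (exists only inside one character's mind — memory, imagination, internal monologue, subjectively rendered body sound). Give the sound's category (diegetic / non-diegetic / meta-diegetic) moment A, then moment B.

Moment A: underscore with no in-world source, inaudible to the characters → non-diegetic.
Moment B: the body sound is Marisol's subjective perception alone — Fionn can't hear it → meta-diegetic.

non-diegetic, meta-diegetic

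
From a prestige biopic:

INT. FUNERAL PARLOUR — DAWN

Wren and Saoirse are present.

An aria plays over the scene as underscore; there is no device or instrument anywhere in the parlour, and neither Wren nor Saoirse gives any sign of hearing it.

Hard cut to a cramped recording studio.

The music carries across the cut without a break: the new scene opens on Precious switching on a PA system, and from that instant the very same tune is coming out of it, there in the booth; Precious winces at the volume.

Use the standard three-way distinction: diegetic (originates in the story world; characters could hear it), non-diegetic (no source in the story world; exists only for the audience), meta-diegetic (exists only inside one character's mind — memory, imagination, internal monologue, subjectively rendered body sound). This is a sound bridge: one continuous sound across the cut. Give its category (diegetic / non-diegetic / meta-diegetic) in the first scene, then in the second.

non-diegetic, diegetic

Scene one: there's no in-world source anywhere and no character hears it — underscore for the audience only → non-diegetic.
Scene two: once Precious turns on a PA system, the music has a real source in the story world and Precious reacts to it → diegetic.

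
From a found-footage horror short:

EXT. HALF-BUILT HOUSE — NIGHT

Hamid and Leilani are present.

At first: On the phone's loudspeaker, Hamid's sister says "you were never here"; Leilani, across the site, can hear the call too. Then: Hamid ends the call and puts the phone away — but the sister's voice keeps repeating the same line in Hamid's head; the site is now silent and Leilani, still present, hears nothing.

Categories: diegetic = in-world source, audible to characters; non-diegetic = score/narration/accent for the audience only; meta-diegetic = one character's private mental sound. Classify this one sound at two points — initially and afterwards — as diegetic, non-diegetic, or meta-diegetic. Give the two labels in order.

Initially: the loudspeaker is an in-world source; both Hamid and Leilani hear the call → diegetic.
Afterwards: with the phone off, the voice continues only as Hamid's private mental replay — Leilani can't hear it → meta-diegetic.

diegetic, meta-diegetic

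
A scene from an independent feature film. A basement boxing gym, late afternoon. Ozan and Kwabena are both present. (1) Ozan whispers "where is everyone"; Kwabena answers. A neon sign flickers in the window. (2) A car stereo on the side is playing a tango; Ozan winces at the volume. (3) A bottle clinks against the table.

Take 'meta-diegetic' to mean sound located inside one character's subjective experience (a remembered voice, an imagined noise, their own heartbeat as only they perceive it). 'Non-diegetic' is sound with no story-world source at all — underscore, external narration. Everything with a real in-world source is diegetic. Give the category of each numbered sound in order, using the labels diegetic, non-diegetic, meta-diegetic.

diegetic, diegetic, diegetic

Sound (1): spoken by a character present in the story world, so diegetic.
(2) is diegetic: the music comes from an on-screen device that Ozan responds to.
(3) is diegetic: the sound comes from a bottle physically present in the location.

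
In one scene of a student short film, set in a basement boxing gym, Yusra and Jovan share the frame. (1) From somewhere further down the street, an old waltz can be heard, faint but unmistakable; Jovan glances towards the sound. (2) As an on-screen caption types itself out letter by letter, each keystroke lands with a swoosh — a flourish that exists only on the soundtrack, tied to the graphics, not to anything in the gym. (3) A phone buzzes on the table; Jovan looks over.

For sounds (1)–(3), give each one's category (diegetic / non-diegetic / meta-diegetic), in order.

(1) is diegetic: it's coming from somewhere further down the street — a location within the story world — and Jovan reacts.
(2) the caption isn't part of the story world, so neither is the sound tied to it → non-diegetic.
Sound (3): the sound comes from a phone physically present in the location, so diegetic.

diegetic, non-diegetic, diegetic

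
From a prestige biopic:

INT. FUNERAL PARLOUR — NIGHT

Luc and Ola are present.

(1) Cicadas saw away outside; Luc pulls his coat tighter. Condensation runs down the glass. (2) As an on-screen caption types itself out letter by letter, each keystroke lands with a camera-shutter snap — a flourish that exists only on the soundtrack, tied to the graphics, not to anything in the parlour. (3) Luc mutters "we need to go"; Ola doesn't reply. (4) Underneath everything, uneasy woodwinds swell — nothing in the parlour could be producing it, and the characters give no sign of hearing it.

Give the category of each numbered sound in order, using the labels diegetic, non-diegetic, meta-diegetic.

(1) is diegetic: ambient/room sound belonging to the story's physical space.
Sound (2): the caption isn't part of the story world, so neither is the sound tied to it, so non-diegetic.
(3) Luc is a character speaking aloud in the scene → diegetic.
(4) is non-diegetic: it has no source in the story world and no character can hear it — it's underscore.

diegetic, non-diegetic, diegetic, non-diegetic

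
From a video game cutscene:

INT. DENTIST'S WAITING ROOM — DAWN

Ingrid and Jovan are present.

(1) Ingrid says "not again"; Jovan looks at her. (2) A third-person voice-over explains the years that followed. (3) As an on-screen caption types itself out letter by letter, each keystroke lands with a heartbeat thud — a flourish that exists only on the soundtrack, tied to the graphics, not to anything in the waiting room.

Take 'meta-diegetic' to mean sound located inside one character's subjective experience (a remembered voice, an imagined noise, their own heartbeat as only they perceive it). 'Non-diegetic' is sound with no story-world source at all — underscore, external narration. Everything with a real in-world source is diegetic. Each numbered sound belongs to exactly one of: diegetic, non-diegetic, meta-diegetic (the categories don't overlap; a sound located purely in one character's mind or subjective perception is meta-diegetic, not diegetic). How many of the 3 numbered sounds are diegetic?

Sound (1): Ingrid is a character speaking aloud in the scene, so diegetic.
(2) commentary laid over the scene from outside the fiction → non-diegetic.
(3) sound married to a title/caption — outside the diegesis by definition → non-diegetic.
So 1 of the 3 is diegetic: (1).

1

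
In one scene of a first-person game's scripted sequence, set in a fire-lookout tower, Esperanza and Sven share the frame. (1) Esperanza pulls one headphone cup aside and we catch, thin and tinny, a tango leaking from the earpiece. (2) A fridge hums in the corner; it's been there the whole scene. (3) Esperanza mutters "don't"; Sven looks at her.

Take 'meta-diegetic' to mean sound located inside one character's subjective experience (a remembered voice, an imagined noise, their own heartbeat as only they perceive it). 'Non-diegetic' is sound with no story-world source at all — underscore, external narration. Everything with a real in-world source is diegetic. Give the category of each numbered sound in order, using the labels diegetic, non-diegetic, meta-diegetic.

diegetic, diegetic, diegetic

Sound (1): it's leaking from a physical pair of headphones in the scene, so diegetic.
(2) is diegetic: ambient/room sound belonging to the story's physical space.
(3) on-screen dialogue — Esperanza speaks and Sven is there to hear → diegetic.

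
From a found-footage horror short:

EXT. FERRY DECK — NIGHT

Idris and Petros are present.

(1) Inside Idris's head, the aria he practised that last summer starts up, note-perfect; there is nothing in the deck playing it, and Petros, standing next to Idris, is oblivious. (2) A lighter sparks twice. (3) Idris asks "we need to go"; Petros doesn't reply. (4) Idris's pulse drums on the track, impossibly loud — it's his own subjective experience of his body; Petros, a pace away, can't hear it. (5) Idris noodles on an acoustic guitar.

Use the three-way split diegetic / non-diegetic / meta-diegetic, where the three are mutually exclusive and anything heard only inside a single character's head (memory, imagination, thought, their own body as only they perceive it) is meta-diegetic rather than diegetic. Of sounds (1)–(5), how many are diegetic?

(1) it lives in Idris's subjectivity, not in the deck → meta-diegetic.
Sound (2): a lighter is a real object/event in the scene's world, so diegetic.
Sound (3): spoken by a character present in the story world, so diegetic.
(4) is meta-diegetic: it's Idris's internal bodily sensation rendered as sound; only Idris 'hears' it.
(5) a character is playing an acoustic guitar on screen → diegetic.
So 3 of the 5 are diegetic: (2), (3), (5).

3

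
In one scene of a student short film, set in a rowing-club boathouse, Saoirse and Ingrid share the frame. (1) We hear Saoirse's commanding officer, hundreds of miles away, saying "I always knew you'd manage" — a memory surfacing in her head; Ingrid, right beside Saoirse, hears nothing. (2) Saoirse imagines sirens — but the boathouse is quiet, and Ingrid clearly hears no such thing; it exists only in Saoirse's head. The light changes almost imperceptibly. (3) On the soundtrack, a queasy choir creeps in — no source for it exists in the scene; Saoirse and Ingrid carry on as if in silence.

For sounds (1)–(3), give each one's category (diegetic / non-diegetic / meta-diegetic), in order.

(1) the voice is a memory playing only inside Saoirse's mind; Ingrid can't hear it → meta-diegetic.
(2) is meta-diegetic: subjective to Saoirse: the boathouse is silent and Ingrid hears nothing.
Sound (3): nothing in the boathouse produces it and the characters don't hear it — pure soundtrack, so non-diegetic.

meta-diegetic, meta-diegetic, non-diegetic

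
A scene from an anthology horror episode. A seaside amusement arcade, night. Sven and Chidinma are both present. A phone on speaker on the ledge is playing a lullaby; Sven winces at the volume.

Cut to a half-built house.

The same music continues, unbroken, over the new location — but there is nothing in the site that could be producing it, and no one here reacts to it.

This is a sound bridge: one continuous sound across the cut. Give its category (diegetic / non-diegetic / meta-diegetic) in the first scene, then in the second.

Scene one: a phone on speaker is an on-screen source and Sven reacts to it → diegetic.
Scene two: there is no source in the site and no one hears it — it's now underscore → non-diegetic.

diegetic, non-diegetic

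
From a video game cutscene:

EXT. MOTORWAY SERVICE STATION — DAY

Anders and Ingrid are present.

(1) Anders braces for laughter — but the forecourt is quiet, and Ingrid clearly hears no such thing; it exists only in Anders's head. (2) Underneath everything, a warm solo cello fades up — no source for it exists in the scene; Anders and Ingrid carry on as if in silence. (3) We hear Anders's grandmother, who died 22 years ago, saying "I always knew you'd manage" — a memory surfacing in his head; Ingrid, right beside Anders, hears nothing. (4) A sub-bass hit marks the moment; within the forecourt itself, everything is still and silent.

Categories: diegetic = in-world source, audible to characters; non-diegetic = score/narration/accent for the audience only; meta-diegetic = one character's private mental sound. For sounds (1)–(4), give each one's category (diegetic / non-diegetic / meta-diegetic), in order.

meta-diegetic, non-diegetic, meta-diegetic, non-diegetic

(1) the sound is imagined by Anders; nothing in the story world is producing it and Ingrid can't hear it → meta-diegetic.
Sound (2): it has no source in the story world and no character can hear it — it's underscore, so non-diegetic.
(3) is meta-diegetic: a remembered line, private to Anders — not present in the room, not audible to Ingrid.
(4) nothing in the scene produces it; it's an accent added for the audience → non-diegetic.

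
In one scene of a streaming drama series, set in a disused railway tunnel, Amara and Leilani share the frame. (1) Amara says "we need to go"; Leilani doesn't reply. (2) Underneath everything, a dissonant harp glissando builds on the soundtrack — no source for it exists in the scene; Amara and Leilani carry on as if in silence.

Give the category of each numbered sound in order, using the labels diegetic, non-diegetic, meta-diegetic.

diegetic, non-diegetic

Sound (1): on-screen dialogue — Amara speaks and Leilani is there to hear, so diegetic.
Sound (2): it has no source in the story world and no character can hear it — it's underscore, so non-diegetic.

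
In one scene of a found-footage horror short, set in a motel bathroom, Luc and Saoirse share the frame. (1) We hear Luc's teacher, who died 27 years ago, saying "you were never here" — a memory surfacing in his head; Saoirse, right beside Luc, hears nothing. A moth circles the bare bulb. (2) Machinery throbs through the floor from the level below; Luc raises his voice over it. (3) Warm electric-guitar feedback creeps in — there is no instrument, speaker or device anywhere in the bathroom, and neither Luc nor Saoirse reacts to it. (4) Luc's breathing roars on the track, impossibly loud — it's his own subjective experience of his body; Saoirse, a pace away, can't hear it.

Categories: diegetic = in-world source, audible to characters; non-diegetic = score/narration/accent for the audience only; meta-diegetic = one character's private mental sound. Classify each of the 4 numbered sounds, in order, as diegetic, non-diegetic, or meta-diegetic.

meta-diegetic, diegetic, non-diegetic, meta-diegetic

(1) it's Luc's recollection rendered as sound; the other character can't hear it → meta-diegetic.
(2) is diegetic: it's the actual ambient sound of the location.
(3) is non-diegetic: score with no on-screen or off-screen source; it exists for the audience alone.
Sound (4): point-of-audition from inside Luc's body; not a sound in the room, so meta-diegetic.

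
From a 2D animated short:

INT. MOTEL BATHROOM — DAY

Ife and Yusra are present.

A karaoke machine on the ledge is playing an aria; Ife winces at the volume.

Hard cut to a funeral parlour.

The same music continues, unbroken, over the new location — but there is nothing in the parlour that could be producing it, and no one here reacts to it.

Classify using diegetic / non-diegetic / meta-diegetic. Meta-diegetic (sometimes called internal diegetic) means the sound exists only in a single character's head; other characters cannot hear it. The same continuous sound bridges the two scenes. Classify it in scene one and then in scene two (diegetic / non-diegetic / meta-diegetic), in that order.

Scene one: a karaoke machine is an on-screen source and Ife reacts to it → diegetic.
Scene two: there is no source in the parlour and no one hears it — it's now underscore → non-diegetic.

diegetic, non-diegetic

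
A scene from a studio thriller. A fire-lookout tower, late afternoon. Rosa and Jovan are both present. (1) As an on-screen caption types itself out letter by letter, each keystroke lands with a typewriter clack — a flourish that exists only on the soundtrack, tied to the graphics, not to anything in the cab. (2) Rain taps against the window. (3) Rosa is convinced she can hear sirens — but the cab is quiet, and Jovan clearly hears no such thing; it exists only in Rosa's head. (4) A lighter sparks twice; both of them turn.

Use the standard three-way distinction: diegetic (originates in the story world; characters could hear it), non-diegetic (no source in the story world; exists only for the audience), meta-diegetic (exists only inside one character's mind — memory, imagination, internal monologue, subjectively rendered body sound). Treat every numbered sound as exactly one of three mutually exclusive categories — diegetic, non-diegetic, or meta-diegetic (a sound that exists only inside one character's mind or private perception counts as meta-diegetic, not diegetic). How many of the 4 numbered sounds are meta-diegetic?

(1) is non-diegetic: the caption isn't part of the story world, so neither is the sound tied to it.
(2) ambient/room sound belonging to the story's physical space → diegetic.
(3) the sound is imagined by Rosa; nothing in the story world is producing it and Jovan can't hear it → meta-diegetic.
(4) is diegetic: an in-world source (a lighter); characters could hear it.
Meta-diegetic: (3) — that's 1.

1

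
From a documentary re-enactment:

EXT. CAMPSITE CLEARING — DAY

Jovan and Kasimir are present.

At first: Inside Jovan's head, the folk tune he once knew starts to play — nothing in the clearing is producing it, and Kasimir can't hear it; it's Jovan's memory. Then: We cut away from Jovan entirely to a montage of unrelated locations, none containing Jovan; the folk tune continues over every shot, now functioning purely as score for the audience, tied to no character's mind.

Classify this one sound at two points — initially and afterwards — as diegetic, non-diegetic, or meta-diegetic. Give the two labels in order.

Initially: the music lives inside Jovan's mind alone; Kasimir can't hear it → meta-diegetic.
Afterwards: once it plays over shots Jovan isn't in, detached from any character's subjectivity, it's conventional underscore → non-diegetic.

meta-diegetic, non-diegetic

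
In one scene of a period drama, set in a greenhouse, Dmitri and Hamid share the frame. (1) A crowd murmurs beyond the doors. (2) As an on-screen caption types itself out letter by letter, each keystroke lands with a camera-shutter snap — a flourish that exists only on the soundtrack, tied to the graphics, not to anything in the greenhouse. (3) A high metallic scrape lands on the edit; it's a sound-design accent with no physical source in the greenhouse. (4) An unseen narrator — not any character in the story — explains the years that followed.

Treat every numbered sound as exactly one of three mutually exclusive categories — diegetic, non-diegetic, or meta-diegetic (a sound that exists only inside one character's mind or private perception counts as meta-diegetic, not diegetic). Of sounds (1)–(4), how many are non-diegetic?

3

(1) is diegetic: it's the actual ambient sound of the location.
(2) is non-diegetic: it accompanies on-screen graphics, not anything inside the story world.
Sound (3): it's a sound-design accent with no in-world source; no one in the scene can hear it, so non-diegetic.
(4) the narrator exists outside the story world, addressing only the audience → non-diegetic.
So 3 of the 4 are non-diegetic: (2), (3), (4).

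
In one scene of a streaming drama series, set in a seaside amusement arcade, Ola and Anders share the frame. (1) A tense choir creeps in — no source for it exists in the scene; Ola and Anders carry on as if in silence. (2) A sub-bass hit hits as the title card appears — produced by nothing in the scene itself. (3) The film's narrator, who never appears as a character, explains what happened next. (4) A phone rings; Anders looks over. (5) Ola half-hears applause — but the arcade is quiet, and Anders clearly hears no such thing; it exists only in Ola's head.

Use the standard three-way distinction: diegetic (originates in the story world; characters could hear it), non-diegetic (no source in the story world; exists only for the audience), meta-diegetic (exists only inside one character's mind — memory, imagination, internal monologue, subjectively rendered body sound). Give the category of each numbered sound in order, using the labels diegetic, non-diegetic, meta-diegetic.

non-diegetic, non-diegetic, non-diegetic, diegetic, meta-diegetic

(1) is non-diegetic: nothing in the arcade produces it and the characters don't hear it — pure soundtrack.
(2) an editorial stinger — it belongs to the cut, not the story world → non-diegetic.
(3) commentary laid over the scene from outside the fiction → non-diegetic.
(4) is diegetic: the sound comes from a phone physically present in the location.
Sound (5): Ola alone 'hears' it — an imagined sound, not present in the space, so meta-diegetic.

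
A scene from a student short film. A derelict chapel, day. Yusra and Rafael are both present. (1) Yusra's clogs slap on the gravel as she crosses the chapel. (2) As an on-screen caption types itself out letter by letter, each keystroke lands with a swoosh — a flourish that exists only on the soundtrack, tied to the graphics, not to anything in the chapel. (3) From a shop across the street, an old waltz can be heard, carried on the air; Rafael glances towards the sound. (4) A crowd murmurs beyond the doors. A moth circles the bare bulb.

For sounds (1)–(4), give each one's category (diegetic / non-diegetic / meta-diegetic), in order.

Sound (1): Yusra's footsteps are produced in the story world, so diegetic.
Sound (2): it accompanies on-screen graphics, not anything inside the story world, so non-diegetic.
(3) off-screen diegetic: the source is out of frame but still in the story's space → diegetic.
(4) is diegetic: it's the actual ambient sound of the location.

diegetic, non-diegetic, diegetic, diegetic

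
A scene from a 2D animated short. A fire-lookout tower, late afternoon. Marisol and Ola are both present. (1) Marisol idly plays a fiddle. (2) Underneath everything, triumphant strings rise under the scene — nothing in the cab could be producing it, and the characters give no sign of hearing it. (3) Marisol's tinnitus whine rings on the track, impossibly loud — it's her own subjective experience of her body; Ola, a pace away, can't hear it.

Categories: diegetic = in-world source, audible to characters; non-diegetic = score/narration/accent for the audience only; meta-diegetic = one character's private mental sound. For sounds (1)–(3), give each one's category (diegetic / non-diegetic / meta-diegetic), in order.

Sound (1): Marisol is producing the music live, in the story world, so diegetic.
(2) nothing in the cab produces it and the characters don't hear it — pure soundtrack → non-diegetic.
(3) is meta-diegetic: it's Marisol's internal bodily sensation rendered as sound; only Marisol 'hears' it.

diegetic, non-diegetic, meta-diegetic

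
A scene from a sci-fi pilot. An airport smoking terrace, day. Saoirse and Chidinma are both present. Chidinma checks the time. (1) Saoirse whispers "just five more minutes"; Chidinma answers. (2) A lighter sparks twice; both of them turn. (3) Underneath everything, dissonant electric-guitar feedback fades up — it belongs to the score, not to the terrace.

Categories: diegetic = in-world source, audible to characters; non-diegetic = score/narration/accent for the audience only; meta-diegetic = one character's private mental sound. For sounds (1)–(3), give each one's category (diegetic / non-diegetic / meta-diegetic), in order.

Sound (1): Saoirse is a character speaking aloud in the scene, so diegetic.
Sound (2): an in-world source (a lighter); characters could hear it, so diegetic.
(3) is non-diegetic: it has no source in the story world and no character can hear it — it's underscore.

diegetic, diegetic, non-diegetic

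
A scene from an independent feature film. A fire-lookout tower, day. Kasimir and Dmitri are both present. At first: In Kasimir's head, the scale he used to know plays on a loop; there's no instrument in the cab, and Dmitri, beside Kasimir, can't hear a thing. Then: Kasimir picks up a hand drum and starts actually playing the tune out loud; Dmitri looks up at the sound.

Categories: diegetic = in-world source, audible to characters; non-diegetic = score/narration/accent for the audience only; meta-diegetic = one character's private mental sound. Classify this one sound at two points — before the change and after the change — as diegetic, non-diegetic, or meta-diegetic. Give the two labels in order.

Before the change: the tune exists only as Kasimir's private memory; Dmitri can't hear it → meta-diegetic.
After the change: Kasimir is now producing it live on a hand drum, in the room, and Dmitri hears it → diegetic.

meta-diegetic, diegetic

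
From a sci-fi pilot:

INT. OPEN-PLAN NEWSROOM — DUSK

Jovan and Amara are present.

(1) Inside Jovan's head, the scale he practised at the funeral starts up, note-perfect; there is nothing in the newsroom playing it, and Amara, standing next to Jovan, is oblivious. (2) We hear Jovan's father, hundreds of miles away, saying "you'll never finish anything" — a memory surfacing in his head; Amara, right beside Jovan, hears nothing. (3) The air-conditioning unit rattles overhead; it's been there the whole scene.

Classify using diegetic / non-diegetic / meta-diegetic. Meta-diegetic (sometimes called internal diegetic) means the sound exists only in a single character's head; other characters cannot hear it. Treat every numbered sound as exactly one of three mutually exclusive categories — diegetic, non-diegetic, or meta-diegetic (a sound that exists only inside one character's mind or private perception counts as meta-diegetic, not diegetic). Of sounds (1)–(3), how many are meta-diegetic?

(1) it lives in Jovan's subjectivity, not in the newsroom → meta-diegetic.
Sound (2): it's Jovan's recollection rendered as sound; the other character can't hear it, so meta-diegetic.
Sound (3): ambient/room sound belonging to the story's physical space, so diegetic.
So 2 of the 3 are meta-diegetic: (1), (2).

2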